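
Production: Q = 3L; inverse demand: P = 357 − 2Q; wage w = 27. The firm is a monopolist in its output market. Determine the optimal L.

Marginal revenue from the inverse demand is MR = 357 − 4Q.
The marginal product is MP_L = 3.
A monopolist hires until marginal revenue product equals the wage: MR·MP_L = w.
(357 − 12L)·3 = 27, so L = 29.

L* = 29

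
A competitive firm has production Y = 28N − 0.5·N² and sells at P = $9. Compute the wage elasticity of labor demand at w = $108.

ε = -0.75

From P·MP_N = w with MP_N = 28 − N, labor demand is N(w) = 28 − w/9.
dN/dw = −1/(9) = -1/9.
At w = 108, N = 16, so ε = (dN/dw)·(w/N) = (-1/9)·(108/16) = -0.75.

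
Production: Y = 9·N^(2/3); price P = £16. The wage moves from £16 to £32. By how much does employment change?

From P·MP_N = w with MP_N = 6·N^(-1/3), the labor demand is N(w) = (96/w)^(3).
At w = 16: N = 216. At w = 32: N = 27.
ΔN = 27 − 216 = -189.

ΔN = -189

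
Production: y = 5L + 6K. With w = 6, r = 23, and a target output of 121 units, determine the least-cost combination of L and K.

The inputs are perfect substitutes, so the firm uses whichever has the lower cost per unit of output.
Cost per unit of output via L is w/5 = 1.2; via K it is r/6 = 23/6. L is cheaper.
Producing y = 121 with L alone: L = 24.2, K = 0.

L* = 24.2, K* = 0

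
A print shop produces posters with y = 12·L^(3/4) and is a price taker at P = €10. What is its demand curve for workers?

MP_L = (3/4)·12·L^(-1/4) = 9·L^(-1/4).
Setting P·MP_L = w: 90·L^(-1/4) = w.
Solving for L: L^(-1/4) = w/90, so L = (90/w)^(4).

L(w) = (90/w)^(4)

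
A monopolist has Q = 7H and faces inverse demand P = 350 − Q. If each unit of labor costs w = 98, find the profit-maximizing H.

H* = 24

Marginal revenue from the inverse demand is MR = 350 − 2Q.
The marginal product is MP_H = 7.
A monopolist hires until marginal revenue product equals the wage: MR·MP_H = w.
(350 − 14H)·7 = 98, so H = 24.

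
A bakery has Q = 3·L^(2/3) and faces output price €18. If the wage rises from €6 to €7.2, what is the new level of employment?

L* = 125

From P·MP_L = w with MP_L = 2·L^(-1/3), the labor demand is L(w) = (36/w)^(3).
At w = 6: L = 216. At w = 7.2: L = 125.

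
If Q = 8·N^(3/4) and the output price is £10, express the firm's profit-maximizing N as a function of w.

MP_N = (3/4)·8·N^(-1/4) = 6·N^(-1/4).
Setting P·MP_N = w: 60·N^(-1/4) = w.
Solving for N: N^(-1/4) = w/60, so N = (60/w)^(4).

N(w) = (60/w)^(4)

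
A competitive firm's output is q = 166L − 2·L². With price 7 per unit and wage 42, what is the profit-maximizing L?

L* = 40

The marginal product of L is MP_L = 166 − 4L.
A price-taking firm hires until the value of the marginal product equals the wage: P·MP_L = w, so 7·(166 − 4L) = 42.
Then 166 − 4L = 6, giving L = 40.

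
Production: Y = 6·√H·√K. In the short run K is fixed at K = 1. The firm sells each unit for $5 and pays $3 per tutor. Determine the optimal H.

With K = 1, MP_H = (1/2)·6·H^(-1/2)·1^(1/2) = 3·H^(-1/2).
Profit maximization for a price taker requires P·MP_H = w: 5·3·H^(-1/2) = 3.
So H^(-1/2) = 0.2, which gives H = 25.

H* = 25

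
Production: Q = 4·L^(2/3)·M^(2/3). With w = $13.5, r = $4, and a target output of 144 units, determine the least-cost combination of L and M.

Cost minimization requires the marginal rate of technical substitution to equal the input-price ratio: MP_L/MP_M = w/r.
Here MP_L/MP_M = (2/3)·(M/L)/(2/3) = (M/L). Setting this equal to 13.5/4 = 3.375 gives M = 3.375L.
Substituting into Q = 144: 4·L^(2/3)·(3.375L)^(2/3) = 144.
Solving, L = 8 and M = 27.

L* = 8, M* = 27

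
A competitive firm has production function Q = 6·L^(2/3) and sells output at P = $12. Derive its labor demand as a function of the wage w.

MP_L = (2/3)·6·L^(-1/3) = 4·L^(-1/3).
Setting P·MP_L = w: 48·L^(-1/3) = w.
Solving for L: L^(-1/3) = w/48, so L = (48/w)^(3).

L(w) = 110592/w³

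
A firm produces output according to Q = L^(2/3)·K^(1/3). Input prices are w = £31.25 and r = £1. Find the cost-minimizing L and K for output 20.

Cost minimization requires the marginal rate of technical substitution to equal the input-price ratio: MP_L/MP_K = w/r.
Here MP_L/MP_K = (2/3)·(K/L)/(1/3) = 2·(K/L). Setting this equal to 31.25/1 = 31.25 gives K = 15.625L.
Substituting into Q = 20: L^(2/3)·(15.625L)^(1/3) = 20.
Solving, L = 8 and K = 125.

L* = 8, K* = 125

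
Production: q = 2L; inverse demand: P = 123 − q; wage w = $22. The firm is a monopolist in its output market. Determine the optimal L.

Marginal revenue from the inverse demand is MR = 123 − 2q.
The marginal product is MP_L = 2.
A monopolist hires until marginal revenue product equals the wage: MR·MP_L = w.
(123 − 4L)·2 = 22, so L = 28.

L* = 28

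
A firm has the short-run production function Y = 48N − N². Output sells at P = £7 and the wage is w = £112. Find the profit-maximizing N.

N* = 16

The marginal product of N is MP_N = 48 − 2N.
A price-taking firm hires until the value of the marginal product equals the wage: P·MP_N = w, so 7·(48 − 2N) = 112.
Then 48 − 2N = 16, giving N = 16.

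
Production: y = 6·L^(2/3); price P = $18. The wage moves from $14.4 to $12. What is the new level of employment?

From P·MP_L = w with MP_L = 4·L^(-1/3), the labor demand is L(w) = (72/w)^(3).
At w = 14.4: L = 125. At w = 12: L = 216.

L* = 216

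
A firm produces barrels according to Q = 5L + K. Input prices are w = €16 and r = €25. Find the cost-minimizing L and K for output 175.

L* = 35, K* = 0

The inputs are perfect substitutes, so the firm uses whichever has the lower cost per unit of output.
Cost per unit of output via L is 3.2; via K it is 25. L is cheaper.
Producing Q = 175 with L alone: L = 35, K = 0.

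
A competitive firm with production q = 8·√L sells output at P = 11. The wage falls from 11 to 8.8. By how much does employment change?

ΔL = 9

From P·MP_L = w with MP_L = 4·L^(-1/2), the labor demand is L(w) = (44/w)^(2).
At w = 11: L = 16. At w = 8.8: L = 25.
ΔL = 25 − 16 = 9.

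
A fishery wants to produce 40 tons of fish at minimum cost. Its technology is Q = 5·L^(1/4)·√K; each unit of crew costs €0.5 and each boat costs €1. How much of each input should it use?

L* = 16, K* = 16

Cost minimization requires the marginal rate of technical substitution to equal the input-price ratio: MP_L/MP_K = w/r.
Here MP_L/MP_K = (1/4)·(K/L)/(1/2) = 0.5·(K/L). Setting this equal to 0.5/1 = 0.5 gives K = L.
Substituting into Q = 40: 5·L^(1/4)·(L)^(1/2) = 40.
Solving, L = 16 and K = 16.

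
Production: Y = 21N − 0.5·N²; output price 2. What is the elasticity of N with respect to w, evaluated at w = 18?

ε = -0.75

From P·MP_N = w with MP_N = 21 − N, labor demand is N(w) = 21 − w/2.
dN/dw = −1/(2) = -0.5.
At w = 18, N = 12, so ε = (dN/dw)·(w/N) = (-0.5)·(18/12) = -0.75.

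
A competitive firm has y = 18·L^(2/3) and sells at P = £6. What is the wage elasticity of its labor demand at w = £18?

ε = -3

MP_L = (2/3)·18·L^(-1/3), so P·MP_L = w gives 72·L^(-1/3) = w.
Solving, L(w) = (72/w)^(3). This is a constant-elasticity form: L ∝ w^(−3), so ε = −3.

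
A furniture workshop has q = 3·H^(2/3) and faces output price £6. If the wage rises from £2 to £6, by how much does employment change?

From P·MP_H = w with MP_H = 2·H^(-1/3), the labor demand is H(w) = (12/w)^(3).
At w = 2: H = 216. At w = 6: H = 8.
ΔH = 8 − 216 = -208.

ΔH = -208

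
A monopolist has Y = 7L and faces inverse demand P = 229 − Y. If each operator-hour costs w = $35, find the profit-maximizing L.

L* = 16

Marginal revenue from the inverse demand is MR = 229 − 2Y.
The marginal product is MP_L = 7.
A monopolist hires until marginal revenue product equals the wage: MR·MP_L = w.
(229 − 14L)·7 = 35, so L = 16.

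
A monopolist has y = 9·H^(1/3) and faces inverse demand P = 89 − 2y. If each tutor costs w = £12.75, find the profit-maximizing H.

H* = 8

Marginal revenue from the inverse demand is MR = 89 − 4y.
The marginal product is MP_H = 3·H^(-2/3).
A monopolist hires until marginal revenue product equals the wage: MR·MP_H = w.
At H, y = 9·H^(1/3). Substituting and solving: (89 − 36·H^(1/3))·3·H^(-2/3) = 12.75 gives H = 8.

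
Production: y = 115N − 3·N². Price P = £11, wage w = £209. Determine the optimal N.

The marginal product of N is MP_N = 115 − 6N.
A price-taking firm hires until the value of the marginal product equals the wage: P·MP_N = w, so 11·(115 − 6N) = 209.
Then 115 − 6N = 19, giving N = 16.

N* = 16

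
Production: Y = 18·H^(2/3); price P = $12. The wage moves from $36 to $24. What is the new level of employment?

H* = 216

From P·MP_H = w with MP_H = 12·H^(-1/3), the labor demand is H(w) = (144/w)^(3).
At w = 36: H = 64. At w = 24: H = 216.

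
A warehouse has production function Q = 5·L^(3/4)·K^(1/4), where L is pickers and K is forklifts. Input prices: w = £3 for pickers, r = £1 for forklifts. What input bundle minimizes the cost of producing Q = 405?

Cost minimization requires the marginal rate of technical substitution to equal the input-price ratio: MP_L/MP_K = w/r.
Here MP_L/MP_K = (3/4)·(K/L)/(1/4) = 3·(K/L). Setting this equal to 3/1 = 3 gives K = L.
Substituting into Q = 405: 5·L^(3/4)·(L)^(1/4) = 405.
Solving, L = 81 and K = 81.

L* = 81, K* = 81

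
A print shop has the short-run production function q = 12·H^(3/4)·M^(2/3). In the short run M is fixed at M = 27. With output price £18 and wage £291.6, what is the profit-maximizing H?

H* = 625

With M = 27, MP_H = (3/4)·12·H^(-1/4)·27^(2/3) = 81·H^(-1/4).
Profit maximization for a price taker requires P·MP_H = w: 18·81·H^(-1/4) = 291.6.
So H^(-1/4) = 0.2, which gives H = 625.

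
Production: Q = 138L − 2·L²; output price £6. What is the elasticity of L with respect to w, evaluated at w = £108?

From P·MP_L = w with MP_L = 138 − 4L, labor demand is L(w) = (138 − w/6)/4.
dL/dw = −1/(24) = -1/24.
At w = 108, L = 30, so ε = (dL/dw)·(w/L) = (-1/24)·(108/30) = -0.15.

ε = -0.15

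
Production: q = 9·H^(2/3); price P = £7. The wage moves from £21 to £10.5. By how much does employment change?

From P·MP_H = w with MP_H = 6·H^(-1/3), the labor demand is H(w) = (42/w)^(3).
At w = 21: H = 8. At w = 10.5: H = 64.
ΔH = 64 − 8 = 56.

ΔH = 56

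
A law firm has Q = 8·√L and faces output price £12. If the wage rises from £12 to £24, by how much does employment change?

From P·MP_L = w with MP_L = 4·L^(-1/2), the labor demand is L(w) = (48/w)^(2).
At w = 12: L = 16. At w = 24: L = 4.
ΔL = 4 − 16 = -12.

ΔL = -12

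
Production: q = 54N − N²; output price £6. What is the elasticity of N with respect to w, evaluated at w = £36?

ε = -0.125

From P·MP_N = w with MP_N = 54 − 2N, labor demand is N(w) = (54 − w/6)/2.
dN/dw = −1/(12) = -1/12.
At w = 36, N = 24, so ε = (dN/dw)·(w/N) = (-1/12)·(36/24) = -0.125.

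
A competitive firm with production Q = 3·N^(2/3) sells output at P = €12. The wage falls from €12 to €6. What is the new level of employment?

From P·MP_N = w with MP_N = 2·N^(-1/3), the labor demand is N(w) = (24/w)^(3).
At w = 12: N = 8. At w = 6: N = 64.

N* = 64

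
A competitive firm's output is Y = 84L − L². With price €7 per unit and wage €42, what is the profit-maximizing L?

L* = 39

The marginal product of L is MP_L = 84 − 2L.
A price-taking firm hires until the value of the marginal product equals the wage: P·MP_L = w, so 7·(84 − 2L) = 42.
Then 84 − 2L = 6, giving L = 39.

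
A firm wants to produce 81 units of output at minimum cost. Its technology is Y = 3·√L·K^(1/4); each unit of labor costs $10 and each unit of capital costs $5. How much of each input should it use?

Cost minimization requires the marginal rate of technical substitution to equal the input-price ratio: MP_L/MP_K = w/r.
Here MP_L/MP_K = (1/2)·(K/L)/(1/4) = 2·(K/L). Setting this equal to 10/5 = 2 gives K = L.
Substituting into Y = 81: 3·L^(1/2)·(L)^(1/4) = 81.
Solving, L = 81 and K = 81.

L* = 81, K* = 81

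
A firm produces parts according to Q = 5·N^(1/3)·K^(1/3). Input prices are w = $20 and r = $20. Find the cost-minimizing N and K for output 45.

Cost minimization requires the marginal rate of technical substitution to equal the input-price ratio: MP_N/MP_K = w/r.
Here MP_N/MP_K = (1/3)·(K/N)/(1/3) = (K/N). Setting this equal to 20/20 = 1 gives K = N.
Substituting into Q = 45: 5·N^(1/3)·(N)^(1/3) = 45.
Solving, N = 27 and K = 27.

N* = 27, K* = 27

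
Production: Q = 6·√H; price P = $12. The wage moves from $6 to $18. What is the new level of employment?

H* = 4

From P·MP_H = w with MP_H = 3·H^(-1/2), the labor demand is H(w) = (36/w)^(2).
At w = 6: H = 36. At w = 18: H = 4.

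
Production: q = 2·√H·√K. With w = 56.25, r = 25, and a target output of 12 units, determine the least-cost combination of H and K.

Cost minimization requires the marginal rate of technical substitution to equal the input-price ratio: MP_H/MP_K = w/r.
Here MP_H/MP_K = (1/2)·(K/H)/(1/2) = (K/H). Setting this equal to 56.25/25 = 2.25 gives K = 2.25H.
Substituting into q = 12: 2·H^(1/2)·(2.25H)^(1/2) = 12.
Solving, H = 4 and K = 9.

H* = 4, K* = 9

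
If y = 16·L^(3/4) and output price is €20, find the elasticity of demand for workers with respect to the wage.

MP_L = (3/4)·16·L^(-1/4), so P·MP_L = w gives 240·L^(-1/4) = w.
Solving, L(w) = (240/w)^(4). This is a constant-elasticity form: L ∝ w^(−4), so ε = −4.

ε = -4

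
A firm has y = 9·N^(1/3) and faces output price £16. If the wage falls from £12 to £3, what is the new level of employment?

N* = 64

From P·MP_N = w with MP_N = 3·N^(-2/3), the labor demand is N(w) = (48/w)^(3/2).
At w = 12: N = 8. At w = 3: N = 64.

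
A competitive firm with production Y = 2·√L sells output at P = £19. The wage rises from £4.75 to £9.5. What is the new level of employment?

From P·MP_L = w with MP_L = L^(-1/2), the labor demand is L(w) = (19/w)^(2).
At w = 4.75: L = 16. At w = 9.5: L = 4.

L* = 4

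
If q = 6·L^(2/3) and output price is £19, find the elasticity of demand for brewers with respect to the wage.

ε = -3

MP_L = (2/3)·6·L^(-1/3), so P·MP_L = w gives 76·L^(-1/3) = w.
Solving, L(w) = (76/w)^(3). This is a constant-elasticity form: L ∝ w^(−3), so ε = −3.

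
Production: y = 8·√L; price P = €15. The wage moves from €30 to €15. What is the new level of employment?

L* = 16

From P·MP_L = w with MP_L = 4·L^(-1/2), the labor demand is L(w) = (60/w)^(2).
At w = 30: L = 4. At w = 15: L = 16.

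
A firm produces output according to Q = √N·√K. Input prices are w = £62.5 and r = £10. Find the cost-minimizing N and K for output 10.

N* = 4, K* = 25

Cost minimization requires the marginal rate of technical substitution to equal the input-price ratio: MP_N/MP_K = w/r.
Here MP_N/MP_K = (1/2)·(K/N)/(1/2) = (K/N). Setting this equal to 62.5/10 = 6.25 gives K = 6.25N.
Substituting into Q = 10: N^(1/2)·(6.25N)^(1/2) = 10.
Solving, N = 4 and K = 25.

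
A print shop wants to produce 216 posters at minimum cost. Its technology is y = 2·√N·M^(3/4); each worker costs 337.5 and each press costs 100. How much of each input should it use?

N* = 16, M* = 81

Cost minimization requires the marginal rate of technical substitution to equal the input-price ratio: MP_N/MP_M = w/r.
Here MP_N/MP_M = (1/2)·(M/N)/(3/4) = (2/3)·(M/N). Setting this equal to 337.5/100 = 3.375 gives M = 5.0625N.
Substituting into y = 216: 2·N^(1/2)·(5.0625N)^(3/4) = 216.
Solving, N = 16 and M = 81.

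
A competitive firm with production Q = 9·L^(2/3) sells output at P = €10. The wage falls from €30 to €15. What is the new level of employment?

L* = 64

From P·MP_L = w with MP_L = 6·L^(-1/3), the labor demand is L(w) = (60/w)^(3).
At w = 30: L = 8. At w = 15: L = 64.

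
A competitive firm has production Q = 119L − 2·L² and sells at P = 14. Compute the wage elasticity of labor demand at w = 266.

From P·MP_L = w with MP_L = 119 − 4L, labor demand is L(w) = (119 − w/14)/4.
dL/dw = −1/(56) = -1/56.
At w = 266, L = 25, so ε = (dL/dw)·(w/L) = (-1/56)·(266/25) = -0.19.

ε = -0.19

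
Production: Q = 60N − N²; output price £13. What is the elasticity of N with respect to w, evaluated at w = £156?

From P·MP_N = w with MP_N = 60 − 2N, labor demand is N(w) = (60 − w/13)/2.
dN/dw = −1/(26) = -1/26.
At w = 156, N = 24, so ε = (dN/dw)·(w/N) = (-1/26)·(156/24) = -0.25.

ε = -0.25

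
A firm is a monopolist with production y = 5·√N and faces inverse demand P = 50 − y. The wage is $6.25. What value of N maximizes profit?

Marginal revenue from the inverse demand is MR = 50 − 2y.
The marginal product is MP_N = 2.5·N^(-1/2).
A monopolist hires until marginal revenue product equals the wage: MR·MP_N = w.
At N, y = 5·√N. Substituting and solving: (50 − 10·√N)·2.5·N^(-1/2) = 6.25 gives N = 16.

N* = 16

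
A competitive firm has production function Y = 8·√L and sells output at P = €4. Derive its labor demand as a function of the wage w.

MP_L = (1/2)·8·L^(-1/2) = 4·L^(-1/2).
Setting P·MP_L = w: 16·L^(-1/2) = w.
Solving for L: L^(-1/2) = w/16, so L = (16/w)^(2).

L(w) = 256/w²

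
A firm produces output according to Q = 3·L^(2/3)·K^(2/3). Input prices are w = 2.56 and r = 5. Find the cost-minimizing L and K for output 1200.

L* = 125, K* = 64

Cost minimization requires the marginal rate of technical substitution to equal the input-price ratio: MP_L/MP_K = w/r.
Here MP_L/MP_K = (2/3)·(K/L)/(2/3) = (K/L). Setting this equal to 2.56/5 = 0.512 gives K = 0.512L.
Substituting into Q = 1200: 3·L^(2/3)·(0.512L)^(2/3) = 1200.
Solving, L = 125 and K = 64.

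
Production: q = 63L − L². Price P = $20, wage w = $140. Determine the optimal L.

L* = 28

The marginal product of L is MP_L = 63 − 2L.
A price-taking firm hires until the value of the marginal product equals the wage: P·MP_L = w, so 20·(63 − 2L) = 140.
Then 63 − 2L = 7, giving L = 28.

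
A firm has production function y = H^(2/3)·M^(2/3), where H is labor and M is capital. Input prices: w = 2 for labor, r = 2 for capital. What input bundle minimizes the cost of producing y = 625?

H* = 125, M* = 125

Cost minimization requires the marginal rate of technical substitution to equal the input-price ratio: MP_H/MP_M = w/r.
Here MP_H/MP_M = (2/3)·(M/H)/(2/3) = (M/H). Setting this equal to 2/2 = 1 gives M = H.
Substituting into y = 625: H^(2/3)·(H)^(2/3) = 625.
Solving, H = 125 and M = 125.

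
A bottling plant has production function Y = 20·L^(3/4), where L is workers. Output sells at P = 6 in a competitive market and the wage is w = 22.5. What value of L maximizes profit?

MP_L = (3/4)·20·L^(-1/4) = 15·L^(-1/4).
Profit maximization for a price taker requires P·MP_L = w: 6·15·L^(-1/4) = 22.5.
So L^(-1/4) = 0.25, which gives L = 256.

L* = 256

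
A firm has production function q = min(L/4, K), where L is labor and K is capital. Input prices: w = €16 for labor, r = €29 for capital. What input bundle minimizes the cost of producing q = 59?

With a fixed-proportions technology, the cost-minimizing bundle uses no slack in either input: L/4 = K = q.
So L = 4·59 = 236 and K = 59.

L* = 236, K* = 59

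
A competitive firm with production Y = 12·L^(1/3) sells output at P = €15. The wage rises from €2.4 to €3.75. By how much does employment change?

ΔL = -61

From P·MP_L = w with MP_L = 4·L^(-2/3), the labor demand is L(w) = (60/w)^(3/2).
At w = 2.4: L = 125. At w = 3.75: L = 64.
ΔL = 64 − 125 = -61.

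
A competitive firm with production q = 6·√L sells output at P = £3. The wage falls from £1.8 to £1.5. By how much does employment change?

From P·MP_L = w with MP_L = 3·L^(-1/2), the labor demand is L(w) = (9/w)^(2).
At w = 1.8: L = 25. At w = 1.5: L = 36.
ΔL = 36 − 25 = 11.

ΔL = 11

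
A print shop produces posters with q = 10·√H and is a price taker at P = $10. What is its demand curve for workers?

MP_H = (1/2)·10·H^(-1/2) = 5·H^(-1/2).
Setting P·MP_H = w: 50·H^(-1/2) = w.
Solving for H: H^(-1/2) = w/50, so H = (50/w)^(2).

H(w) = 2500/w²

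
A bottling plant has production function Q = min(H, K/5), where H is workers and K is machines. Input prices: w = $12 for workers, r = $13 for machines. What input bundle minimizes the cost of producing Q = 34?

With a fixed-proportions technology, the cost-minimizing bundle uses no slack in either input: H = K/5 = Q.
So H = 34 and K = 5·34 = 170.

H* = 34, K* = 170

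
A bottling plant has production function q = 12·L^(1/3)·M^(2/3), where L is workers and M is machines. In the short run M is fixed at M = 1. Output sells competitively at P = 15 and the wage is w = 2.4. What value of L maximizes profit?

With M = 1, MP_L = (1/3)·12·L^(-2/3)·1^(2/3) = 4·L^(-2/3).
Profit maximization for a price taker requires P·MP_L = w: 15·4·L^(-2/3) = 2.4.
So L^(-2/3) = 0.04, which gives L = 125.

L* = 125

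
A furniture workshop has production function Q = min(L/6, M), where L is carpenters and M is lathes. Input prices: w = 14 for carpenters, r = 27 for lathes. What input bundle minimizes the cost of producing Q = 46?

L* = 276, M* = 46

With a fixed-proportions technology, the cost-minimizing bundle uses no slack in either input: L/6 = M = Q.
So L = 6·46 = 276 and M = 46.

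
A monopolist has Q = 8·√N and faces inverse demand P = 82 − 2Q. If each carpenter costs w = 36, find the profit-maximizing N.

Marginal revenue from the inverse demand is MR = 82 − 4Q.
The marginal product is MP_N = 4·N^(-1/2).
A monopolist hires until marginal revenue product equals the wage: MR·MP_N = w.
At N, Q = 8·√N. Substituting and solving: (82 − 32·√N)·4·N^(-1/2) = 36 gives N = 4.

N* = 4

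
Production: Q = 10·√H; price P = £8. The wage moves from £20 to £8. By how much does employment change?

From P·MP_H = w with MP_H = 5·H^(-1/2), the labor demand is H(w) = (40/w)^(2).
At w = 20: H = 4. At w = 8: H = 25.
ΔH = 25 − 4 = 21.

ΔH = 21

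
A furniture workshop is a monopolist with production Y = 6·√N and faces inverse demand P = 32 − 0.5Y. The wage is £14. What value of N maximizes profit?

Marginal revenue from the inverse demand is MR = 32 − Y.
The marginal product is MP_N = 3·N^(-1/2).
A monopolist hires until marginal revenue product equals the wage: MR·MP_N = w.
At N, Y = 6·√N. Substituting and solving: (32 − 6·√N)·3·N^(-1/2) = 14 gives N = 9.

N* = 9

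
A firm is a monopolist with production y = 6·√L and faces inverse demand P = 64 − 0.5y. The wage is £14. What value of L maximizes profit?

L* = 36

Marginal revenue from the inverse demand is MR = 64 − y.
The marginal product is MP_L = 3·L^(-1/2).
A monopolist hires until marginal revenue product equals the wage: MR·MP_L = w.
At L, y = 6·√L. Substituting and solving: (64 − 6·√L)·3·L^(-1/2) = 14 gives L = 36.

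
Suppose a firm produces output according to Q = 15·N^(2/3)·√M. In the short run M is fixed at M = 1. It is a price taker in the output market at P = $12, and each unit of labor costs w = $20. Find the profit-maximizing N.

N* = 216

With M = 1, MP_N = (2/3)·15·N^(-1/3)·1^(1/2) = 10·N^(-1/3).
Profit maximization for a price taker requires P·MP_N = w: 12·10·N^(-1/3) = 20.
So N^(-1/3) = 1/6, which gives N = 216.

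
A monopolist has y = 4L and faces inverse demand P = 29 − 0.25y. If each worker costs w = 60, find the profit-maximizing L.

L* = 7

Marginal revenue from the inverse demand is MR = 29 − 0.5y.
The marginal product is MP_L = 4.
A monopolist hires until marginal revenue product equals the wage: MR·MP_L = w.
(29 − 2L)·4 = 60, so L = 7.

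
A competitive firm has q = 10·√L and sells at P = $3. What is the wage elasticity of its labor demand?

ε = -2

MP_L = (1/2)·10·L^(-1/2), so P·MP_L = w gives 15·L^(-1/2) = w.
Solving, L(w) = (15/w)^(2). This is a constant-elasticity form: L ∝ w^(−2), so ε = −2.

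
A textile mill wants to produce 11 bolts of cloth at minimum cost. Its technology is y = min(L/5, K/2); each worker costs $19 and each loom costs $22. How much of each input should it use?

With a fixed-proportions technology, the cost-minimizing bundle uses no slack in either input: L/5 = K/2 = y.
So L = 5·11 = 55 and K = 2·11 = 22.

L* = 55, K* = 22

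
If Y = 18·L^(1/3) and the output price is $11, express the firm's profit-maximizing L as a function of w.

L(w) = (66/w)^(3/2)

MP_L = (1/3)·18·L^(-2/3) = 6·L^(-2/3).
Setting P·MP_L = w: 66·L^(-2/3) = w.
Solving for L: L^(-2/3) = w/66, so L = (66/w)^(3/2).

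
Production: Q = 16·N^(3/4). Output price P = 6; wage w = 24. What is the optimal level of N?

N* = 81

MP_N = (3/4)·16·N^(-1/4) = 12·N^(-1/4).
Profit maximization for a price taker requires P·MP_N = w: 6·12·N^(-1/4) = 24.
So N^(-1/4) = 1/3, which gives N = 81.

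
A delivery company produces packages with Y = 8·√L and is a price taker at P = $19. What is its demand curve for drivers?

L(w) = 5776/w²

MP_L = (1/2)·8·L^(-1/2) = 4·L^(-1/2).
Setting P·MP_L = w: 76·L^(-1/2) = w.
Solving for L: L^(-1/2) = w/76, so L = (76/w)^(2).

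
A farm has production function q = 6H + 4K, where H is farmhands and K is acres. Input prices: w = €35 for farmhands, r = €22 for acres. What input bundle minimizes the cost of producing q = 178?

H* = 0, K* = 44.5

The inputs are perfect substitutes, so the firm uses whichever has the lower cost per unit of output.
Cost per unit of output via H is w/6 = 35/6; via K it is r/4 = 5.5. K is cheaper.
Producing q = 178 with K alone: H = 0, K = 44.5.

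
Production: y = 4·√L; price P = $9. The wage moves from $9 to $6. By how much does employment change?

ΔL = 5

From P·MP_L = w with MP_L = 2·L^(-1/2), the labor demand is L(w) = (18/w)^(2).
At w = 9: L = 4. At w = 6: L = 9.
ΔL = 9 − 4 = 5.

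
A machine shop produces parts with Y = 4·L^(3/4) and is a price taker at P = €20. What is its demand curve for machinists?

MP_L = (3/4)·4·L^(-1/4) = 3·L^(-1/4).
Setting P·MP_L = w: 60·L^(-1/4) = w.
Solving for L: L^(-1/4) = w/60, so L = (60/w)^(4).

L(w) = (60/w)^(4)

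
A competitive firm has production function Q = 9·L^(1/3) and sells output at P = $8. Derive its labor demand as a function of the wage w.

L(w) = (24/w)^(3/2)

MP_L = (1/3)·9·L^(-2/3) = 3·L^(-2/3).
Setting P·MP_L = w: 24·L^(-2/3) = w.
Solving for L: L^(-2/3) = w/24, so L = (24/w)^(3/2).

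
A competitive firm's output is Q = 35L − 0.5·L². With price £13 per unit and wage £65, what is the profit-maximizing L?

The marginal product of L is MP_L = 35 − L.
A price-taking firm hires until the value of the marginal product equals the wage: P·MP_L = w, so 13·(35 − L) = 65.
Then 35 − L = 5, giving L = 30.

L* = 30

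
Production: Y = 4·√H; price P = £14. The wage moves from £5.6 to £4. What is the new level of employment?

From P·MP_H = w with MP_H = 2·H^(-1/2), the labor demand is H(w) = (28/w)^(2).
At w = 5.6: H = 25. At w = 4: H = 49.

H* = 49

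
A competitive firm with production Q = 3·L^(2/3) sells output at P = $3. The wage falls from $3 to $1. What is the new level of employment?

From P·MP_L = w with MP_L = 2·L^(-1/3), the labor demand is L(w) = (6/w)^(3).
At w = 3: L = 8. At w = 1: L = 216.

L* = 216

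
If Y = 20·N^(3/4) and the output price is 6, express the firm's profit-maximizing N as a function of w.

N(w) = (90/w)^(4)

MP_N = (3/4)·20·N^(-1/4) = 15·N^(-1/4).
Setting P·MP_N = w: 90·N^(-1/4) = w.
Solving for N: N^(-1/4) = w/90, so N = (90/w)^(4).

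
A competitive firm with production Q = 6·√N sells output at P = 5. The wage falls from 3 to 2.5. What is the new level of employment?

From P·MP_N = w with MP_N = 3·N^(-1/2), the labor demand is N(w) = (15/w)^(2).
At w = 3: N = 25. At w = 2.5: N = 36.

N* = 36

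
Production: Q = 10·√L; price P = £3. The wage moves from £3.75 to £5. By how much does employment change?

ΔL = -7

From P·MP_L = w with MP_L = 5·L^(-1/2), the labor demand is L(w) = (15/w)^(2).
At w = 3.75: L = 16. At w = 5: L = 9.
ΔL = 9 − 16 = -7.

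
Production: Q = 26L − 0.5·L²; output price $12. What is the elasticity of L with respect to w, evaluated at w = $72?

ε = -0.3

From P·MP_L = w with MP_L = 26 − L, labor demand is L(w) = 26 − w/12.
dL/dw = −1/(12) = -1/12.
At w = 72, L = 20, so ε = (dL/dw)·(w/L) = (-1/12)·(72/20) = -0.3.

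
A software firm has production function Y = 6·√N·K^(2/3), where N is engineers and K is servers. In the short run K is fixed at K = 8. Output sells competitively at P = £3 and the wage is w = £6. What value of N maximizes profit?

N* = 36

With K = 8, MP_N = (1/2)·6·N^(-1/2)·8^(2/3) = 12·N^(-1/2).
Profit maximization for a price taker requires P·MP_N = w: 3·12·N^(-1/2) = 6.
So N^(-1/2) = 1/6, which gives N = 36.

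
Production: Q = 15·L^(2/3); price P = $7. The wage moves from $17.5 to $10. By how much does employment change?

From P·MP_L = w with MP_L = 10·L^(-1/3), the labor demand is L(w) = (70/w)^(3).
At w = 17.5: L = 64. At w = 10: L = 343.
ΔL = 343 − 64 = 279.

ΔL = 279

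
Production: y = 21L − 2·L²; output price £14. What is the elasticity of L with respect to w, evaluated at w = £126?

ε = -0.75

From P·MP_L = w with MP_L = 21 − 4L, labor demand is L(w) = (21 − w/14)/4.
dL/dw = −1/(56) = -1/56.
At w = 126, L = 3, so ε = (dL/dw)·(w/L) = (-1/56)·(126/3) = -0.75.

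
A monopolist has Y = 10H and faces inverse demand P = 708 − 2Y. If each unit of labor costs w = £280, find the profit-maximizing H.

H* = 17

Marginal revenue from the inverse demand is MR = 708 − 4Y.
The marginal product is MP_H = 10.
A monopolist hires until marginal revenue product equals the wage: MR·MP_H = w.
(708 − 40H)·10 = 280, so H = 17.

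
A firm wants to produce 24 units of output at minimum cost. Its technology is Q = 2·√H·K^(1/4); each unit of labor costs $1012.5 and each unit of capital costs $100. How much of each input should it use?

Cost minimization requires the marginal rate of technical substitution to equal the input-price ratio: MP_H/MP_K = w/r.
Here MP_H/MP_K = (1/2)·(K/H)/(1/4) = 2·(K/H). Setting this equal to 1012.5/100 = 10.125 gives K = 5.0625H.
Substituting into Q = 24: 2·H^(1/2)·(5.0625H)^(1/4) = 24.
Solving, H = 16 and K = 81.

H* = 16, K* = 81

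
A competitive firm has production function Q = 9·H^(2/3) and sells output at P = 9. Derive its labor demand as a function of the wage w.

MP_H = (2/3)·9·H^(-1/3) = 6·H^(-1/3).
Setting P·MP_H = w: 54·H^(-1/3) = w.
Solving for H: H^(-1/3) = w/54, so H = (54/w)^(3).

H(w) = 157464/w³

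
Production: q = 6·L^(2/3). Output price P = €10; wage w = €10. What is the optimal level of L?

L* = 64

MP_L = (2/3)·6·L^(-1/3) = 4·L^(-1/3).
Profit maximization for a price taker requires P·MP_L = w: 10·4·L^(-1/3) = 10.
So L^(-1/3) = 0.25, which gives L = 64.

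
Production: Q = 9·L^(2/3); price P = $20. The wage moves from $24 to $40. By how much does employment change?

ΔL = -98

From P·MP_L = w with MP_L = 6·L^(-1/3), the labor demand is L(w) = (120/w)^(3).
At w = 24: L = 125. At w = 40: L = 27.
ΔL = 27 − 125 = -98.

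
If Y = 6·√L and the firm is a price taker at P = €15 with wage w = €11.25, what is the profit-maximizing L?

L* = 16

MP_L = (1/2)·6·L^(-1/2) = 3·L^(-1/2).
Profit maximization for a price taker requires P·MP_L = w: 15·3·L^(-1/2) = 11.25.
So L^(-1/2) = 0.25, which gives L = 16.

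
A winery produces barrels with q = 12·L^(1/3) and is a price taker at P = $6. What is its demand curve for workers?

MP_L = (1/3)·12·L^(-2/3) = 4·L^(-2/3).
Setting P·MP_L = w: 24·L^(-2/3) = w.
Solving for L: L^(-2/3) = w/24, so L = (24/w)^(3/2).

L(w) = (24/w)^(3/2)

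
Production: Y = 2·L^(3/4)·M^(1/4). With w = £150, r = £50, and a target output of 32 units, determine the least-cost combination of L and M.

Cost minimization requires the marginal rate of technical substitution to equal the input-price ratio: MP_L/MP_M = w/r.
Here MP_L/MP_M = (3/4)·(M/L)/(1/4) = 3·(M/L). Setting this equal to 150/50 = 3 gives M = L.
Substituting into Y = 32: 2·L^(3/4)·(L)^(1/4) = 32.
Solving, L = 16 and M = 16.

L* = 16, M* = 16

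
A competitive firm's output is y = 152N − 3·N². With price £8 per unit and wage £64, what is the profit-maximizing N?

N* = 24

The marginal product of N is MP_N = 152 − 6N.
A price-taking firm hires until the value of the marginal product equals the wage: P·MP_N = w, so 8·(152 − 6N) = 64.
Then 152 − 6N = 8, giving N = 24.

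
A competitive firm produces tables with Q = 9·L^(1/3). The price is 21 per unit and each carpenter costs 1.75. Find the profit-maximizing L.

MP_L = (1/3)·9·L^(-2/3) = 3·L^(-2/3).
Profit maximization for a price taker requires P·MP_L = w: 21·3·L^(-2/3) = 1.75.
So L^(-2/3) = 1/36, which gives L = 216.

L* = 216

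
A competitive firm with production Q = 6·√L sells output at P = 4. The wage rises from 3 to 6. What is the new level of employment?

From P·MP_L = w with MP_L = 3·L^(-1/2), the labor demand is L(w) = (12/w)^(2).
At w = 3: L = 16. At w = 6: L = 4.

L* = 4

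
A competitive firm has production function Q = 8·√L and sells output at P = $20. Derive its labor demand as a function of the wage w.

MP_L = (1/2)·8·L^(-1/2) = 4·L^(-1/2).
Setting P·MP_L = w: 80·L^(-1/2) = w.
Solving for L: L^(-1/2) = w/80, so L = (80/w)^(2).

L(w) = 6400/w²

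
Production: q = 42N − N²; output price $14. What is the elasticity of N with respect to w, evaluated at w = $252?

ε = -0.75

From P·MP_N = w with MP_N = 42 − 2N, labor demand is N(w) = (42 − w/14)/2.
dN/dw = −1/(28) = -1/28.
At w = 252, N = 12, so ε = (dN/dw)·(w/N) = (-1/28)·(252/12) = -0.75.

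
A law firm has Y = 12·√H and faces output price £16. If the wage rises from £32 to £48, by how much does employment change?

From P·MP_H = w with MP_H = 6·H^(-1/2), the labor demand is H(w) = (96/w)^(2).
At w = 32: H = 9. At w = 48: H = 4.
ΔH = 4 − 9 = -5.

ΔH = -5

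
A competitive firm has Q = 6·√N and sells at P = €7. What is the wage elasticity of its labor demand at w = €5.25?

MP_N = (1/2)·6·N^(-1/2), so P·MP_N = w gives 21·N^(-1/2) = w.
Solving, N(w) = (21/w)^(2). This is a constant-elasticity form: N ∝ w^(−2), so ε = −2.

ε = -2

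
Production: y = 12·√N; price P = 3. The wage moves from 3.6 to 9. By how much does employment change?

From P·MP_N = w with MP_N = 6·N^(-1/2), the labor demand is N(w) = (18/w)^(2).
At w = 3.6: N = 25. At w = 9: N = 4.
ΔN = 4 − 25 = -21.

ΔN = -21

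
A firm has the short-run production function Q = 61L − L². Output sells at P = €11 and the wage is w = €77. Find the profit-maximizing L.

The marginal product of L is MP_L = 61 − 2L.
A price-taking firm hires until the value of the marginal product equals the wage: P·MP_L = w, so 11·(61 − 2L) = 77.
Then 61 − 2L = 7, giving L = 27.

L* = 27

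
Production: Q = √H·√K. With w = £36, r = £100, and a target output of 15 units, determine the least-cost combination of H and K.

H* = 25, K* = 9

Cost minimization requires the marginal rate of technical substitution to equal the input-price ratio: MP_H/MP_K = w/r.
Here MP_H/MP_K = (1/2)·(K/H)/(1/2) = (K/H). Setting this equal to 36/100 = 0.36 gives K = 0.36H.
Substituting into Q = 15: H^(1/2)·(0.36H)^(1/2) = 15.
Solving, H = 25 and K = 9.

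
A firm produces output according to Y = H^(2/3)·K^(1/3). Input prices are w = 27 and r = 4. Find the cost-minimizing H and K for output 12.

Cost minimization requires the marginal rate of technical substitution to equal the input-price ratio: MP_H/MP_K = w/r.
Here MP_H/MP_K = (2/3)·(K/H)/(1/3) = 2·(K/H). Setting this equal to 27/4 = 6.75 gives K = 3.375H.
Substituting into Y = 12: H^(2/3)·(3.375H)^(1/3) = 12.
Solving, H = 8 and K = 27.

H* = 8, K* = 27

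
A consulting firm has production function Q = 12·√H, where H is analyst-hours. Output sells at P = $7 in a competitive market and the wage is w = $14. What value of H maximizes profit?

H* = 9

MP_H = (1/2)·12·H^(-1/2) = 6·H^(-1/2).
Profit maximization for a price taker requires P·MP_H = w: 7·6·H^(-1/2) = 14.
So H^(-1/2) = 1/3, which gives H = 9.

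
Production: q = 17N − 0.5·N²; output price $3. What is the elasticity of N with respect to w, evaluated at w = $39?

From P·MP_N = w with MP_N = 17 − N, labor demand is N(w) = 17 − w/3.
dN/dw = −1/(3) = -1/3.
At w = 39, N = 4, so ε = (dN/dw)·(w/N) = (-1/3)·(39/4) = -3.25.

ε = -3.25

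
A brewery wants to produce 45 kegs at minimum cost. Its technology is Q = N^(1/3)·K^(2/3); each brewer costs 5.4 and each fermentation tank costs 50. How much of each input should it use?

N* = 125, K* = 27

Cost minimization requires the marginal rate of technical substitution to equal the input-price ratio: MP_N/MP_K = w/r.
Here MP_N/MP_K = (1/3)·(K/N)/(2/3) = 0.5·(K/N). Setting this equal to 5.4/50 = 0.108 gives K = 0.216N.
Substituting into Q = 45: N^(1/3)·(0.216N)^(2/3) = 45.
Solving, N = 125 and K = 27.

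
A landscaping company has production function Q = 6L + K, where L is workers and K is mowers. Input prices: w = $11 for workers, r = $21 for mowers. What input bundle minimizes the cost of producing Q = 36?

L* = 6, K* = 0

The inputs are perfect substitutes, so the firm uses whichever has the lower cost per unit of output.
Cost per unit of output via L is 11/6; via K it is 21. L is cheaper.
Producing Q = 36 with L alone: L = 6, K = 0.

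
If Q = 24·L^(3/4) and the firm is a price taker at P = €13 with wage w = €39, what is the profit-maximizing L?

MP_L = (3/4)·24·L^(-1/4) = 18·L^(-1/4).
Profit maximization for a price taker requires P·MP_L = w: 13·18·L^(-1/4) = 39.
So L^(-1/4) = 1/6, which gives L = 1296.

L* = 1296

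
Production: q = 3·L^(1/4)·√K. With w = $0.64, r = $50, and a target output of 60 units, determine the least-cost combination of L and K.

L* = 625, K* = 16

Cost minimization requires the marginal rate of technical substitution to equal the input-price ratio: MP_L/MP_K = w/r.
Here MP_L/MP_K = (1/4)·(K/L)/(1/2) = 0.5·(K/L). Setting this equal to 0.64/50 = 0.0128 gives K = 0.0256L.
Substituting into q = 60: 3·L^(1/4)·(0.0256L)^(1/2) = 60.
Solving, L = 625 and K = 16.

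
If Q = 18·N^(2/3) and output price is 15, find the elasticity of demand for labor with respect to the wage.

MP_N = (2/3)·18·N^(-1/3), so P·MP_N = w gives 180·N^(-1/3) = w.
Solving, N(w) = (180/w)^(3). This is a constant-elasticity form: N ∝ w^(−3), so ε = −3.

ε = -3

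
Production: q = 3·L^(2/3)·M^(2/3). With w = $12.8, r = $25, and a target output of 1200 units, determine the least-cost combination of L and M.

Cost minimization requires the marginal rate of technical substitution to equal the input-price ratio: MP_L/MP_M = w/r.
Here MP_L/MP_M = (2/3)·(M/L)/(2/3) = (M/L). Setting this equal to 12.8/25 = 0.512 gives M = 0.512L.
Substituting into q = 1200: 3·L^(2/3)·(0.512L)^(2/3) = 1200.
Solving, L = 125 and M = 64.

L* = 125, M* = 64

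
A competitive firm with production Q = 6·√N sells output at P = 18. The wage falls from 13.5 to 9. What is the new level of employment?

N* = 36

From P·MP_N = w with MP_N = 3·N^(-1/2), the labor demand is N(w) = (54/w)^(2).
At w = 13.5: N = 16. At w = 9: N = 36.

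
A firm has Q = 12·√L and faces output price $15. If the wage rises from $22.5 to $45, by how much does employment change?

ΔL = -12

From P·MP_L = w with MP_L = 6·L^(-1/2), the labor demand is L(w) = (90/w)^(2).
At w = 22.5: L = 16. At w = 45: L = 4.
ΔL = 4 − 16 = -12.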